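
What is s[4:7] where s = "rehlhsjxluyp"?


Input string: 'rehlhsjxluyp'
Operation: slice [4:7]
Extract characters: s[4]='h', s[5]='s', s[6]='j'
Result: hsj


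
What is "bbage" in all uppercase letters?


Input string: 'bbage'
Operation: convert each letter to uppercase
Mapping: 'b'->'B', 'b'->'B', 'a'->'A', 'g'->'G', 'e'->'E'
Result: BBAGE


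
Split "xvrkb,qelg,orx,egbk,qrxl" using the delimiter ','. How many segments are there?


Input string: 'xvrkb,qelg,orx,egbk,qrxl'
Delimiter: ','
Split result: 'xvrkb', 'qelg', 'orx', 'egbk', 'qrxl'
Number of parts: 5


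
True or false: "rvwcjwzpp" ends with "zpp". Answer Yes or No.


Input string: 'rvwcjwzpp'
Suffix to check: 'zpp'
Last 3 characters of input: 'zpp'
Match: True
Result: Yes


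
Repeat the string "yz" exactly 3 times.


Input string: 'yz'
Operation: repeat 3 times
Concatenation: 'yz' + 'yz' + 'yz'
Result: yzyzyz


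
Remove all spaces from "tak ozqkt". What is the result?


Input string: 'tak ozqkt'
Operation: remove all spaces
Words: 'tak', 'ozqkt'
Join without spaces: takozqkt


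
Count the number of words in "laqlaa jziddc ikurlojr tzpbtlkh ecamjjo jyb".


Input string: 'laqlaa jziddc ikurlojr tzpbtlkh ecamjjo jyb'
Operation: split by spaces
Words found: 'laqlaa', 'jziddc', 'ikurlojr', 'tzpbtlkh', 'ecamjjo', 'jyb'
Word count: 6


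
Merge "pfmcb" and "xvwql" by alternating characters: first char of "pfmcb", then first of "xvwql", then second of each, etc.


String 1: 'pfmcb'
String 2: 'xvwql'
Operation: alternate characters
Pairs: 'p'+'x', 'f'+'v', 'm'+'w', 'c'+'q', 'b'+'l'
Result: pxfvmwcqbl


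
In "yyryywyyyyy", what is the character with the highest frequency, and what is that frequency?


Input: 'yyryywyyyyy'
Operation: tally each character
Counts: 'r':1, 'w':1, 'y':9
Maximum: 'y' appears 9 times


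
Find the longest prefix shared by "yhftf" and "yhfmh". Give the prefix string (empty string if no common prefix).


String 1: 'yhftf'
String 2: 'yhfmh'
Compare position by position:
pos 0: 'y' vs 'y' match
pos 1: 'h' vs 'h' match
pos 2: 'f' vs 'f' match
pos 3: 't' vs 'm' differ -> stop
Longest common prefix: "yhf" (length 3)


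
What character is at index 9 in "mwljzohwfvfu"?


Input string: 'mwljzohwfvfu'
Operation: get character at index 9
Index mapping: s[0]='m', s[1]='w', s[2]='l', s[3]='j', s[4]='z', s[5]='o', s[6]='h', s[7]='w', s[8]='f', s[9]='v'
Result: 'v'


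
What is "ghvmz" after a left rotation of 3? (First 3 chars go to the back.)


Input: 'ghvmz', shift = 3
Operation: split at index 3 and swap parts
Front part s[0:3] = 'ghv'
Back part s[3:] = 'mz'
Rotated = back + front = 'mz' + 'ghv'
Result: mzghv


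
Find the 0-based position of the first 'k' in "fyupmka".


Input string: 'fyupmka'
Target: 'k'
Scanning left to right: s[0]='f', s[1]='y', s[2]='u', s[3]='p', s[4]='m', s[5]='k'
First match at index: 5


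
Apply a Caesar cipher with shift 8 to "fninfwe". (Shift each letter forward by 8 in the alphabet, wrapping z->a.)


Input: 'fninfwe', shift = 8
Operation: for each letter, (position + 8) mod 26
Mapping: 'f'(5+8=13)->'n', 'n'(13+8=21)->'v', 'i'(8+8=16)->'q', 'n'(13+8=21)->'v', 'f'(5+8=13)->'n', 'w'(22+8=30, 30 mod 26=4)->'e', 'e'(4+8=12)->'m'
Result: nvqvnem


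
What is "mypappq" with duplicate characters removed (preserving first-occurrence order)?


Input: 'mypappq'
Operation: keep first occurrence of each character
Scan: s[0]='m' new -> keep; s[1]='y' new -> keep; s[2]='p' new -> keep; s[3]='a' new -> keep; s[4]='p' seen -> skip; s[5]='p' seen -> skip; s[6]='q' new -> keep
Result: mypaq


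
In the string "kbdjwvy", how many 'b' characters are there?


Input string: 'kbdjwvy'
Target character: 'b'
Scan each position: s[1]='b'
Matches found at indices: 1
Total: 1


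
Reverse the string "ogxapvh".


Input string: 'ogxapvh'
Operation: reverse character order
Original order: 'o' -> 'g' -> 'x' -> 'a' -> 'p' -> 'v' -> 'h'
Reversed order: 'h' -> 'v' -> 'p' -> 'a' -> 'x' -> 'g' -> 'o'
Result: hvpaxgo


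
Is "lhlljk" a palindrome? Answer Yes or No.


Input string: 'lhlljk'
Reversed: 'kjllhl'
Compare pairs: s[0]='l' vs s[5]='k' (mismatch), s[1]='h' vs s[4]='j' (mismatch), s[2]='l' vs s[3]='l' (match)
Palindrome: No


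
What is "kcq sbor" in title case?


Input string: 'kcq sbor'
Operation: capitalize first letter of each word
Word transformations: 'kcq'->'Kcq', 'sbor'->'Sbor'
Result: Kcq Sbor


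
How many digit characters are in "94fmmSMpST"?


Input string: '94fmmSMpST'
Operation: count digit characters (0-9)
Scan: '9'(digit), '4'(digit), 'f', 'm', 'm', 'S', 'M', 'p', 'S', 'T'
Digits found: 2
Result: 2


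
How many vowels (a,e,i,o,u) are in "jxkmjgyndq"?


Input string: 'jxkmjgyndq'
Operation: count vowels (a, e, i, o, u)
Scan: s[0]='j', s[1]='x', s[2]='k', s[3]='m', s[4]='j', s[5]='g', s[6]='y', s[7]='n', s[8]='d', s[9]='q'
Vowels found: 0
Result: 0


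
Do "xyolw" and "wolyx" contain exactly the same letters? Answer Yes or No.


String 1: 'xyolw' -> sorted: 'lowxy'
String 2: 'wolyx' -> sorted: 'lowxy'
Compare sorted forms: 'lowxy' == 'lowxy'
Anagram: Yes


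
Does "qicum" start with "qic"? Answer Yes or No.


Input string: 'qicum'
Prefix to check: 'qic'
First 3 characters of input: 'qic'
Match: True
Result: Yes


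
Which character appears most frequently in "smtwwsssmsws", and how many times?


Input: 'smtwwsssmsws'
Operation: tally each character
Counts: 'm':2, 's':6, 't':1, 'w':3
Maximum: 's' appears 6 times


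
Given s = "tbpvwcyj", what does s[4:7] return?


Input string: 'tbpvwcyj'
Operation: slice [4:7]
Extract characters: s[4]='w', s[5]='c', s[6]='y'
Result: wcy


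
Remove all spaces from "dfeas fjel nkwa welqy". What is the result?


Input string: 'dfeas fjel nkwa welqy'
Operation: remove all spaces
Words: 'dfeas', 'fjel', 'nkwa', 'welqy'
Join without spaces: dfeasfjelnkwawelqy


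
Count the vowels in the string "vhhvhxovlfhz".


Input string: 'vhhvhxovlfhz'
Operation: count vowels (a, e, i, o, u)
Scan: s[0]='v', s[1]='h', s[2]='h', s[3]='v', s[4]='h', s[5]='x', s[6]='o' (vowel), s[7]='v', s[8]='l', s[9]='f', s[10]='h', s[11]='z'
Vowels found: 1
Result: 1


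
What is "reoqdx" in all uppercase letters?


Input string: 'reoqdx'
Operation: convert each letter to uppercase
Mapping: 'r'->'R', 'e'->'E', 'o'->'O', 'q'->'Q', 'd'->'D', 'x'->'X'
Result: REOQDX


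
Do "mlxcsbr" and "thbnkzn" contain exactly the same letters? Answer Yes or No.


String 1: 'mlxcsbr' -> sorted: 'bclmrsx'
String 2: 'thbnkzn' -> sorted: 'bhknntz'
Compare sorted forms: 'bclmrsx' != 'bhknntz'
Anagram: No


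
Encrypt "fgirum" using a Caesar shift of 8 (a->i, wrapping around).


Input: 'fgirum', shift = 8
Operation: for each letter, (position + 8) mod 26
Mapping: 'f'(5+8=13)->'n', 'g'(6+8=14)->'o', 'i'(8+8=16)->'q', 'r'(17+8=25)->'z', 'u'(20+8=28, 28 mod 26=2)->'c', 'm'(12+8=20)->'u'
Result: noqzcu


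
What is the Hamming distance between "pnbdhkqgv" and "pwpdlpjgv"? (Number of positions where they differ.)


String 1: 'pnbdhkqgv'
String 2: 'pwpdlpjgv'
Compare each position: pos 0: 'p'=='p', pos 1: 'n'!='w', pos 2: 'b'!='p', pos 3: 'd'=='d', pos 4: 'h'!='l', pos 5: 'k'!='p', pos 6: 'q'!='j', pos 7: 'g'=='g', pos 8: 'v'=='v'
Differing positions: 5
Hamming distance: 5


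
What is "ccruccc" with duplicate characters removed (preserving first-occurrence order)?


Input: 'ccruccc'
Operation: keep first occurrence of each character
Scan: s[0]='c' new -> keep; s[1]='c' seen -> skip; s[2]='r' new -> keep; s[3]='u' new -> keep; s[4]='c' seen -> skip; s[5]='c' seen -> skip; s[6]='c' seen -> skip
Result: cru


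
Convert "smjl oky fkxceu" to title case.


Input string: 'smjl oky fkxceu'
Operation: capitalize first letter of each word
Word transformations: 'smjl'->'Smjl', 'oky'->'Oky', 'fkxceu'->'Fkxceu'
Result: Smjl Oky Fkxceu


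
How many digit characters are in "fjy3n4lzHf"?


Input string: 'fjy3n4lzHf'
Operation: count digit characters (0-9)
Scan: 'f', 'j', 'y', '3'(digit), 'n', '4'(digit), 'l', 'z', 'H', 'f'
Digits found: 2
Result: 2


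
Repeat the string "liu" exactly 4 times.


Input string: 'liu'
Operation: repeat 4 times
Concatenation: 'liu' + 'liu' + 'liu' + 'liu'
Result: liuliuliuliu


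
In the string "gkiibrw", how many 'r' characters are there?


Input string: 'gkiibrw'
Target character: 'r'
Scan each position: s[5]='r'
Matches found at indices: 5
Total: 1


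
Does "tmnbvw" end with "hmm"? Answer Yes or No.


Input string: 'tmnbvw'
Suffix to check: 'hmm'
Last 3 characters of input: 'bvw'
Match: False
Result: No


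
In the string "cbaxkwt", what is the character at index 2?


Input string: 'cbaxkwt'
Operation: get character at index 2
Index mapping: s[0]='c', s[1]='b', s[2]='a'
Result: 'a'


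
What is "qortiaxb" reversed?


Input string: 'qortiaxb'
Operation: reverse character order
Original order: 'q' -> 'o' -> 'r' -> 't' -> 'i' -> 'a' -> 'x' -> 'b'
Reversed order: 'b' -> 'x' -> 'a' -> 'i' -> 't' -> 'r' -> 'o' -> 'q'
Result: bxaitroq


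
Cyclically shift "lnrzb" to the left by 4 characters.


Input: 'lnrzb', shift = 4
Operation: split at index 4 and swap parts
Front part s[0:4] = 'lnrz'
Back part s[4:] = 'b'
Rotated = back + front = 'b' + 'lnrz'
Result: blnrz


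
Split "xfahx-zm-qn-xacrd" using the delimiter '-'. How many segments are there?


Input string: 'xfahx-zm-qn-xacrd'
Delimiter: '-'
Split result: 'xfahx', 'zm', 'qn', 'xacrd'
Number of parts: 4


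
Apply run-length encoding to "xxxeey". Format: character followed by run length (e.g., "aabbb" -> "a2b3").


Input: 'xxxeey'
Operation: identify consecutive runs
Runs: 'xxx' -> x3, 'ee' -> e2, 'y' -> y1
Encoded: x3e2y1


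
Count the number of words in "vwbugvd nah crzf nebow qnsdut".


Input string: 'vwbugvd nah crzf nebow qnsdut'
Operation: split by spaces
Words found: 'vwbugvd', 'nah', 'crzf', 'nebow', 'qnsdut'
Word count: 5


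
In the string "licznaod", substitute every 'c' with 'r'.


Input string: 'licznaod'
Operation: replace 'c' with 'r'
Positions of 'c': 2
After replacement: lirznaod


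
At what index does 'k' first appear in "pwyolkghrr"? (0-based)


Input string: 'pwyolkghrr'
Target: 'k'
Scanning left to right: s[0]='p', s[1]='w', s[2]='y', s[3]='o', s[4]='l', s[5]='k'
First match at index: 5


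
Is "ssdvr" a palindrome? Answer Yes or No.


Input string: 'ssdvr'
Reversed: 'rvdss'
Compare pairs: s[0]='s' vs s[4]='r' (mismatch), s[1]='s' vs s[3]='v' (mismatch)
Palindrome: No


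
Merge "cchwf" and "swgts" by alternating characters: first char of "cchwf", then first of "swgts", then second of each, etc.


String 1: 'cchwf'
String 2: 'swgts'
Operation: alternate characters
Pairs: 'c'+'s', 'c'+'w', 'h'+'g', 'w'+'t', 'f'+'s'
Result: cscwhgwtfs


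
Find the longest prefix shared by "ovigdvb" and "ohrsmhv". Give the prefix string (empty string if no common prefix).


String 1: 'ovigdvb'
String 2: 'ohrsmhv'
Compare position by position:
pos 0: 'o' vs 'o' match
pos 1: 'v' vs 'h' differ -> stop
Longest common prefix: "o" (length 1)


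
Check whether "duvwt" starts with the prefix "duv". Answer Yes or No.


Input string: 'duvwt'
Prefix to check: 'duv'
First 3 characters of input: 'duv'
Match: True
Result: Yes


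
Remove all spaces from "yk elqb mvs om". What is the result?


Input string: 'yk elqb mvs om'
Operation: remove all spaces
Words: 'yk', 'elqb', 'mvs', 'om'
Join without spaces: ykelqbmvsom


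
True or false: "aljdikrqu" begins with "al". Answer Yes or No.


Input string: 'aljdikrqu'
Prefix to check: 'al'
First 2 characters of input: 'al'
Match: True
Result: Yes


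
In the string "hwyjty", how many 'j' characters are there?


Input string: 'hwyjty'
Target character: 'j'
Scan each position: s[3]='j'
Matches found at indices: 3
Total: 1


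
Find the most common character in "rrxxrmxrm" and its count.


Input: 'rrxxrmxrm'
Operation: tally each character
Counts: 'm':2, 'r':4, 'x':3
Maximum: 'r' appears 4 times


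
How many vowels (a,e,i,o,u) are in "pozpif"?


Input string: 'pozpif'
Operation: count vowels (a, e, i, o, u)
Scan: s[0]='p', s[1]='o' (vowel), s[2]='z', s[3]='p', s[4]='i' (vowel), s[5]='f'
Vowels found: 2
Result: 2


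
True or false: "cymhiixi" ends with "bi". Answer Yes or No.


Input string: 'cymhiixi'
Suffix to check: 'bi'
Last 2 characters of input: 'xi'
Match: False
Result: No


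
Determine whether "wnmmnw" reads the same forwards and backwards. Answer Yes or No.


Input string: 'wnmmnw'
Reversed: 'wnmmnw'
Compare pairs: s[0]='w' vs s[5]='w' (match), s[1]='n' vs s[4]='n' (match), s[2]='m' vs s[3]='m' (match)
Palindrome: Yes


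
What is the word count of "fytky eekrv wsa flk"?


Input string: 'fytky eekrv wsa flk'
Operation: split by spaces
Words found: 'fytky', 'eekrv', 'wsa', 'flk'
Word count: 4


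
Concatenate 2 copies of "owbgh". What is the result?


Input string: 'owbgh'
Operation: repeat 2 times
Concatenation: 'owbgh' + 'owbgh'
Result: owbghowbgh


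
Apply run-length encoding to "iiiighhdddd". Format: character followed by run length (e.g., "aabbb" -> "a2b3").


Input: 'iiiighhdddd'
Operation: identify consecutive runs
Runs: 'iiii' -> i4, 'g' -> g1, 'hh' -> h2, 'dddd' -> d4
Encoded: i4g1h2d4


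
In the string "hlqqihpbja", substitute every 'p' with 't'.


Input string: 'hlqqihpbja'
Operation: replace 'p' with 't'
Positions of 'p': 6
After replacement: hlqqihtbja


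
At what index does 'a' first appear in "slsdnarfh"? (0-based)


Input string: 'slsdnarfh'
Target: 'a'
Scanning left to right: s[0]='s', s[1]='l', s[2]='s', s[3]='d', s[4]='n', s[5]='a'
First match at index: 5


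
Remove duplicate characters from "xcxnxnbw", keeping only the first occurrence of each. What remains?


Input: 'xcxnxnbw'
Operation: keep first occurrence of each character
Scan: s[0]='x' new -> keep; s[1]='c' new -> keep; s[2]='x' seen -> skip; s[3]='n' new -> keep; s[4]='x' seen -> skip; s[5]='n' seen -> skip; s[6]='b' new -> keep; s[7]='w' new -> keep
Result: xcnbw


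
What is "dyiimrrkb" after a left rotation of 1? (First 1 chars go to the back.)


Input: 'dyiimrrkb', shift = 1
Operation: split at index 1 and swap parts
Front part s[0:1] = 'd'
Back part s[1:] = 'yiimrrkb'
Rotated = back + front = 'yiimrrkb' + 'd'
Result: yiimrrkbd


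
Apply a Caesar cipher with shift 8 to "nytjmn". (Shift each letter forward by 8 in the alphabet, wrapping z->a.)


Input: 'nytjmn', shift = 8
Operation: for each letter, (position + 8) mod 26
Mapping: 'n'(13+8=21)->'v', 'y'(24+8=32, 32 mod 26=6)->'g', 't'(19+8=27, 27 mod 26=1)->'b', 'j'(9+8=17)->'r', 'm'(12+8=20)->'u', 'n'(13+8=21)->'v'
Result: vgbruv


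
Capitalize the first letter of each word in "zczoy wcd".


Input string: 'zczoy wcd'
Operation: capitalize first letter of each word
Word transformations: 'zczoy'->'Zczoy', 'wcd'->'Wcd'
Result: Zczoy Wcd


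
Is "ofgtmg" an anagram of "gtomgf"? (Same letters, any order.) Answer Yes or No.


String 1: 'gtomgf' -> sorted: 'fggmot'
String 2: 'ofgtmg' -> sorted: 'fggmot'
Compare sorted forms: 'fggmot' == 'fggmot'
Anagram: Yes


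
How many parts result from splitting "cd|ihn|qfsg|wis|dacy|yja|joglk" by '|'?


Input string: 'cd|ihn|qfsg|wis|dacy|yja|joglk'
Delimiter: '|'
Split result: 'cd', 'ihn', 'qfsg', 'wis', 'dacy', 'yja', 'joglk'
Number of parts: 7


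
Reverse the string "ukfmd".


Input string: 'ukfmd'
Operation: reverse character order
Original order: 'u' -> 'k' -> 'f' -> 'm' -> 'd'
Reversed order: 'd' -> 'm' -> 'f' -> 'k' -> 'u'
Result: dmfku


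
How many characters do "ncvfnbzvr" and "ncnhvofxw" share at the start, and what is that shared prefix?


String 1: 'ncvfnbzvr'
String 2: 'ncnhvofxw'
Compare position by position:
pos 0: 'n' vs 'n' match
pos 1: 'c' vs 'c' match
pos 2: 'v' vs 'n' differ -> stop
Longest common prefix: "nc" (length 2)


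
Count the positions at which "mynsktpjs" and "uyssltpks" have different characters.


String 1: 'mynsktpjs'
String 2: 'uyssltpks'
Compare each position: pos 0: 'm'!='u', pos 1: 'y'=='y', pos 2: 'n'!='s', pos 3: 's'=='s', pos 4: 'k'!='l', pos 5: 't'=='t', pos 6: 'p'=='p', pos 7: 'j'!='k', pos 8: 's'=='s'
Differing positions: 4
Hamming distance: 4


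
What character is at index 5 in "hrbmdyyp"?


Input string: 'hrbmdyyp'
Operation: get character at index 5
Index mapping: s[0]='h', s[1]='r', s[2]='b', s[3]='m', s[4]='d', s[5]='y'
Result: 'y'


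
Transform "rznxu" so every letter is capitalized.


Input string: 'rznxu'
Operation: convert each letter to uppercase
Mapping: 'r'->'R', 'z'->'Z', 'n'->'N', 'x'->'X', 'u'->'U'
Result: RZNXU


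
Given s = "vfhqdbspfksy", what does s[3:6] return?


Input string: 'vfhqdbspfksy'
Operation: slice [3:6]
Extract characters: s[3]='q', s[4]='d', s[5]='b'
Result: qdb


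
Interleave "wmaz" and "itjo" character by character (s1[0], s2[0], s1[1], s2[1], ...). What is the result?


String 1: 'wmaz'
String 2: 'itjo'
Operation: alternate characters
Pairs: 'w'+'i', 'm'+'t', 'a'+'j', 'z'+'o'
Result: wimtajzo


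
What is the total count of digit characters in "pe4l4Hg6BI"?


Input string: 'pe4l4Hg6BI'
Operation: count digit characters (0-9)
Scan: 'p', 'e', '4'(digit), 'l', '4'(digit), 'H', 'g', '6'(digit), 'B', 'I'
Digits found: 3
Result: 3


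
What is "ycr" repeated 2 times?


Input string: 'ycr'
Operation: repeat 2 times
Concatenation: 'ycr' + 'ycr'
Result: ycrycr


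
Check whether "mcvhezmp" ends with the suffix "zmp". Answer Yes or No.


Input string: 'mcvhezmp'
Suffix to check: 'zmp'
Last 3 characters of input: 'zmp'
Match: True
Result: Yes


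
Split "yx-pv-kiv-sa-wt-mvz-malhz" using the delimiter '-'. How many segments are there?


Input string: 'yx-pv-kiv-sa-wt-mvz-malhz'
Delimiter: '-'
Split result: 'yx', 'pv', 'kiv', 'sa', 'wt', 'mvz', 'malhz'
Number of parts: 7


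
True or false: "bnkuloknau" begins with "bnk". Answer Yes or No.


Input string: 'bnkuloknau'
Prefix to check: 'bnk'
First 3 characters of input: 'bnk'
Match: True
Result: Yes


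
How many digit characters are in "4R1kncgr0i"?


Input string: '4R1kncgr0i'
Operation: count digit characters (0-9)
Scan: '4'(digit), 'R', '1'(digit), 'k', 'n', 'c', 'g', 'r', '0'(digit), 'i'
Digits found: 3
Result: 3


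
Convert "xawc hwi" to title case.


Input string: 'xawc hwi'
Operation: capitalize first letter of each word
Word transformations: 'xawc'->'Xawc', 'hwi'->'Hwi'
Result: Xawc Hwi


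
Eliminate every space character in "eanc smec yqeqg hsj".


Input string: 'eanc smec yqeqg hsj'
Operation: remove all spaces
Words: 'eanc', 'smec', 'yqeqg', 'hsj'
Join without spaces: eancsmecyqeqghsj


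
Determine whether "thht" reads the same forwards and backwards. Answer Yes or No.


Input string: 'thht'
Reversed: 'thht'
Compare pairs: s[0]='t' vs s[3]='t' (match), s[1]='h' vs s[2]='h' (match)
Palindrome: Yes


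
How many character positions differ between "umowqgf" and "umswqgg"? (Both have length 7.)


String 1: 'umowqgf'
String 2: 'umswqgg'
Compare each position: pos 0: 'u'=='u', pos 1: 'm'=='m', pos 2: 'o'!='s', pos 3: 'w'=='w', pos 4: 'q'=='q', pos 5: 'g'=='g', pos 6: 'f'!='g'
Differing positions: 2
Hamming distance: 2


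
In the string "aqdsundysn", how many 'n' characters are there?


Input string: 'aqdsundysn'
Target character: 'n'
Scan each position: s[5]='n', s[9]='n'
Matches found at indices: 5, 9
Total: 2


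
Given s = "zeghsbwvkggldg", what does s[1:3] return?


Input string: 'zeghsbwvkggldg'
Operation: slice [1:3]
Extract characters: s[1]='e', s[2]='g'
Result: eg


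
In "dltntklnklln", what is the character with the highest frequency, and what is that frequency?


Input: 'dltntklnklln'
Operation: tally each character
Counts: 'd':1, 'k':2, 'l':4, 'n':3, 't':2
Maximum: 'l' appears 4 times


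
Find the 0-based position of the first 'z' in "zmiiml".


Input string: 'zmiiml'
Target: 'z'
Scanning left to right: s[0]='z'
First match at index: 0


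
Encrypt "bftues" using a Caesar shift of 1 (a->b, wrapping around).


Input: 'bftues', shift = 1
Operation: for each letter, (position + 1) mod 26
Mapping: 'b'(1+1=2)->'c', 'f'(5+1=6)->'g', 't'(19+1=20)->'u', 'u'(20+1=21)->'v', 'e'(4+1=5)->'f', 's'(18+1=19)->'t'
Result: cguvft


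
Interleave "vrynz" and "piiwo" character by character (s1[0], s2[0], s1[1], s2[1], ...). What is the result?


String 1: 'vrynz'
String 2: 'piiwo'
Operation: alternate characters
Pairs: 'v'+'p', 'r'+'i', 'y'+'i', 'n'+'w', 'z'+'o'
Result: vpriyinwzo


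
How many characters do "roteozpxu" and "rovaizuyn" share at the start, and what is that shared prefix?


String 1: 'roteozpxu'
String 2: 'rovaizuyn'
Compare position by position:
pos 0: 'r' vs 'r' match
pos 1: 'o' vs 'o' match
pos 2: 't' vs 'v' differ -> stop
Longest common prefix: "ro" (length 2)


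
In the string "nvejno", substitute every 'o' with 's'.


Input string: 'nvejno'
Operation: replace 'o' with 's'
Positions of 'o': 5
After replacement: nvejns


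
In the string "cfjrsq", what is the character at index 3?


Input string: 'cfjrsq'
Operation: get character at index 3
Index mapping: s[0]='c', s[1]='f', s[2]='j', s[3]='r'
Result: 'r'


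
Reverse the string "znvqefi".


Input string: 'znvqefi'
Operation: reverse character order
Original order: 'z' -> 'n' -> 'v' -> 'q' -> 'e' -> 'f' -> 'i'
Reversed order: 'i' -> 'f' -> 'e' -> 'q' -> 'v' -> 'n' -> 'z'
Result: ifeqvnz


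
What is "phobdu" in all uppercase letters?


Input string: 'phobdu'
Operation: convert each letter to uppercase
Mapping: 'p'->'P', 'h'->'H', 'o'->'O', 'b'->'B', 'd'->'D', 'u'->'U'
Result: PHOBDU


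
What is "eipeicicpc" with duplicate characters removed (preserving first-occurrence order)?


Input: 'eipeicicpc'
Operation: keep first occurrence of each character
Scan: s[0]='e' new -> keep; s[1]='i' new -> keep; s[2]='p' new -> keep; s[3]='e' seen -> skip; s[4]='i' seen -> skip; s[5]='c' new -> keep; s[6]='i' seen -> skip; s[7]='c' seen -> skip; s[8]='p' seen -> skip; s[9]='c' seen -> skip
Result: eipc


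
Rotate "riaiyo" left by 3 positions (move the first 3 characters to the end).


Input: 'riaiyo', shift = 3
Operation: split at index 3 and swap parts
Front part s[0:3] = 'ria'
Back part s[3:] = 'iyo'
Rotated = back + front = 'iyo' + 'ria'
Result: iyoria


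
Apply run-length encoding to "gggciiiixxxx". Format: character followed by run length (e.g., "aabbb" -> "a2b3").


Input: 'gggciiiixxxx'
Operation: identify consecutive runs
Runs: 'ggg' -> g3, 'c' -> c1, 'iiii' -> i4, 'xxxx' -> x4
Encoded: g3c1i4x4


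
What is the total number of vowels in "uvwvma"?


Input string: 'uvwvma'
Operation: count vowels (a, e, i, o, u)
Scan: s[0]='u' (vowel), s[1]='v', s[2]='w', s[3]='v', s[4]='m', s[5]='a' (vowel)
Vowels found: 2
Result: 2


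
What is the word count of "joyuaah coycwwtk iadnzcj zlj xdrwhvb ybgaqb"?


Input string: 'joyuaah coycwwtk iadnzcj zlj xdrwhvb ybgaqb'
Operation: split by spaces
Words found: 'joyuaah', 'coycwwtk', 'iadnzcj', 'zlj', 'xdrwhvb', 'ybgaqb'
Word count: 6


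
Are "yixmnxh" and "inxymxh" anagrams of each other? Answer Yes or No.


String 1: 'yixmnxh' -> sorted: 'himnxxy'
String 2: 'inxymxh' -> sorted: 'himnxxy'
Compare sorted forms: 'himnxxy' == 'himnxxy'
Anagram: Yes


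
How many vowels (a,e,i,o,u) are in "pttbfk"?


Input string: 'pttbfk'
Operation: count vowels (a, e, i, o, u)
Scan: s[0]='p', s[1]='t', s[2]='t', s[3]='b', s[4]='f', s[5]='k'
Vowels found: 0
Result: 0


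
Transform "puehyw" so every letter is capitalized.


Input string: 'puehyw'
Operation: convert each letter to uppercase
Mapping: 'p'->'P', 'u'->'U', 'e'->'E', 'h'->'H', 'y'->'Y', 'w'->'W'
Result: PUEHYW


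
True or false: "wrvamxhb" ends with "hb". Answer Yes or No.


Input string: 'wrvamxhb'
Suffix to check: 'hb'
Last 2 characters of input: 'hb'
Match: True
Result: Yes


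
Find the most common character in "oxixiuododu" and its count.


Input: 'oxixiuododu'
Operation: tally each character
Counts: 'd':2, 'i':2, 'o':3, 'u':2, 'x':2
Maximum: 'o' appears 3 times


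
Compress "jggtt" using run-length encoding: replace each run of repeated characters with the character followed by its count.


Input: 'jggtt'
Operation: identify consecutive runs
Runs: 'j' -> j1, 'gg' -> g2, 'tt' -> t2
Encoded: j1g2t2


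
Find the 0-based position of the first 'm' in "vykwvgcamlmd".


Input string: 'vykwvgcamlmd'
Target: 'm'
Scanning left to right: s[0]='v', s[1]='y', s[2]='k', s[3]='w', s[4]='v', s[5]='g', s[6]='c', s[7]='a', s[8]='m'
First match at index: 8


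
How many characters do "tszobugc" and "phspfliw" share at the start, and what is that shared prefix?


String 1: 'tszobugc'
String 2: 'phspfliw'
Compare position by position:
pos 0: 't' vs 'p' differ -> stop
Longest common prefix: "" (length 0)


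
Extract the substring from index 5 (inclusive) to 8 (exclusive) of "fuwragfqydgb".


Input string: 'fuwragfqydgb'
Operation: slice [5:8]
Extract characters: s[5]='g', s[6]='f', s[7]='q'
Result: gfq


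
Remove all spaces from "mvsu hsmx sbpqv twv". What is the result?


Input string: 'mvsu hsmx sbpqv twv'
Operation: remove all spaces
Words: 'mvsu', 'hsmx', 'sbpqv', 'twv'
Join without spaces: mvsuhsmxsbpqvtwv


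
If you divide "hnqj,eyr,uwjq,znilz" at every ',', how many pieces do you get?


Input string: 'hnqj,eyr,uwjq,znilz'
Delimiter: ','
Split result: 'hnqj', 'eyr', 'uwjq', 'znilz'
Number of parts: 4


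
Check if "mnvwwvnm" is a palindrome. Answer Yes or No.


Input string: 'mnvwwvnm'
Reversed: 'mnvwwvnm'
Compare pairs: s[0]='m' vs s[7]='m' (match), s[1]='n' vs s[6]='n' (match), s[2]='v' vs s[5]='v' (match), s[3]='w' vs s[4]='w' (match)
Palindrome: Yes


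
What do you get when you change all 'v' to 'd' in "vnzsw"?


Input string: 'vnzsw'
Operation: replace 'v' with 'd'
Positions of 'v': 0
After replacement: dnzsw


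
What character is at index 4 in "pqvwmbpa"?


Input string: 'pqvwmbpa'
Operation: get character at index 4
Index mapping: s[0]='p', s[1]='q', s[2]='v', s[3]='w', s[4]='m'
Result: 'm'


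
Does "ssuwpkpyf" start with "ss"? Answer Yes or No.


Input string: 'ssuwpkpyf'
Prefix to check: 'ss'
First 2 characters of input: 'ss'
Match: True
Result: Yes


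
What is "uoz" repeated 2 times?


Input string: 'uoz'
Operation: repeat 2 times
Concatenation: 'uoz' + 'uoz'
Result: uozuoz


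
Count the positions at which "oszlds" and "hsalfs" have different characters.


String 1: 'oszlds'
String 2: 'hsalfs'
Compare each position: pos 0: 'o'!='h', pos 1: 's'=='s', pos 2: 'z'!='a', pos 3: 'l'=='l', pos 4: 'd'!='f', pos 5: 's'=='s'
Differing positions: 3
Hamming distance: 3


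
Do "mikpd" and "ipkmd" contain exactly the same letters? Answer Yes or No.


String 1: 'mikpd' -> sorted: 'dikmp'
String 2: 'ipkmd' -> sorted: 'dikmp'
Compare sorted forms: 'dikmp' == 'dikmp'
Anagram: Yes


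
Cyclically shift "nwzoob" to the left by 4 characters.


Input: 'nwzoob', shift = 4
Operation: split at index 4 and swap parts
Front part s[0:4] = 'nwzo'
Back part s[4:] = 'ob'
Rotated = back + front = 'ob' + 'nwzo'
Result: obnwzo


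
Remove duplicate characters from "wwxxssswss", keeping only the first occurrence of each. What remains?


Input: 'wwxxssswss'
Operation: keep first occurrence of each character
Scan: s[0]='w' new -> keep; s[1]='w' seen -> skip; s[2]='x' new -> keep; s[3]='x' seen -> skip; s[4]='s' new -> keep; s[5]='s' seen -> skip; s[6]='s' seen -> skip; s[7]='w' seen -> skip; s[8]='s' seen -> skip; s[9]='s' seen -> skip
Result: wxs


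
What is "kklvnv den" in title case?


Input string: 'kklvnv den'
Operation: capitalize first letter of each word
Word transformations: 'kklvnv'->'Kklvnv', 'den'->'Den'
Result: Kklvnv Den


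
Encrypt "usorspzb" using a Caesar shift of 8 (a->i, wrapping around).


Input: 'usorspzb', shift = 8
Operation: for each letter, (position + 8) mod 26
Mapping: 'u'(20+8=28, 28 mod 26=2)->'c', 's'(18+8=26, 26 mod 26=0)->'a', 'o'(14+8=22)->'w', 'r'(17+8=25)->'z', 's'(18+8=26, 26 mod 26=0)->'a', 'p'(15+8=23)->'x', 'z'(25+8=33, 33 mod 26=7)->'h', 'b'(1+8=9)->'j'
Result: cawzaxhj


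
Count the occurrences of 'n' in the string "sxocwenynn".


Input string: 'sxocwenynn'
Target character: 'n'
Scan each position: s[6]='n', s[8]='n', s[9]='n'
Matches found at indices: 6, 8, 9
Total: 3


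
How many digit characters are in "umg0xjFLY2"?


Input string: 'umg0xjFLY2'
Operation: count digit characters (0-9)
Scan: 'u', 'm', 'g', '0'(digit), 'x', 'j', 'F', 'L', 'Y', '2'(digit)
Digits found: 2
Result: 2


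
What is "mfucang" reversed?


Input string: 'mfucang'
Operation: reverse character order
Original order: 'm' -> 'f' -> 'u' -> 'c' -> 'a' -> 'n' -> 'g'
Reversed order: 'g' -> 'n' -> 'a' -> 'c' -> 'u' -> 'f' -> 'm'
Result: gnacufm


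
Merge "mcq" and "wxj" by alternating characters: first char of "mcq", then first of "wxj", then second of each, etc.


String 1: 'mcq'
String 2: 'wxj'
Operation: alternate characters
Pairs: 'm'+'w', 'c'+'x', 'q'+'j'
Result: mwcxqj


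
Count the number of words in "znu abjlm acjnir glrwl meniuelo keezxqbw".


Input string: 'znu abjlm acjnir glrwl meniuelo keezxqbw'
Operation: split by spaces
Words found: 'znu', 'abjlm', 'acjnir', 'glrwl', 'meniuelo', 'keezxqbw'
Word count: 6


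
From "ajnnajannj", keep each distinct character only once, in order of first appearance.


Input: 'ajnnajannj'
Operation: keep first occurrence of each character
Scan: s[0]='a' new -> keep; s[1]='j' new -> keep; s[2]='n' new -> keep; s[3]='n' seen -> skip; s[4]='a' seen -> skip; s[5]='j' seen -> skip; s[6]='a' seen -> skip; s[7]='n' seen -> skip; s[8]='n' seen -> skip; s[9]='j' seen -> skip
Result: ajn


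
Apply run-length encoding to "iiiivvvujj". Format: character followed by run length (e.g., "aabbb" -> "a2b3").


Input: 'iiiivvvujj'
Operation: identify consecutive runs
Runs: 'iiii' -> i4, 'vvv' -> v3, 'u' -> u1, 'jj' -> j2
Encoded: i4v3u1j2


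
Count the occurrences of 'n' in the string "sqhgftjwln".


Input string: 'sqhgftjwln'
Target character: 'n'
Scan each position: s[9]='n'
Matches found at indices: 9
Total: 1


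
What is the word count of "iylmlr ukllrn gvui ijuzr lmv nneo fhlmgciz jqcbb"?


Input string: 'iylmlr ukllrn gvui ijuzr lmv nneo fhlmgciz jqcbb'
Operation: split by spaces
Words found: 'iylmlr', 'ukllrn', 'gvui', 'ijuzr', 'lmv', 'nneo', 'fhlmgciz', 'jqcbb'
Word count: 8


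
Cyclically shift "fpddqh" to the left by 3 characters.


Input: 'fpddqh', shift = 3
Operation: split at index 3 and swap parts
Front part s[0:3] = 'fpd'
Back part s[3:] = 'dqh'
Rotated = back + front = 'dqh' + 'fpd'
Result: dqhfpd


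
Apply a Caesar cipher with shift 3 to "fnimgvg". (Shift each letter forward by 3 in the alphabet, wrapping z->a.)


Input: 'fnimgvg', shift = 3
Operation: for each letter, (position + 3) mod 26
Mapping: 'f'(5+3=8)->'i', 'n'(13+3=16)->'q', 'i'(8+3=11)->'l', 'm'(12+3=15)->'p', 'g'(6+3=9)->'j', 'v'(21+3=24)->'y', 'g'(6+3=9)->'j'
Result: iqlpjyj


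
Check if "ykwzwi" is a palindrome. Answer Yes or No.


Input string: 'ykwzwi'
Reversed: 'iwzwky'
Compare pairs: s[0]='y' vs s[5]='i' (mismatch), s[1]='k' vs s[4]='w' (mismatch), s[2]='w' vs s[3]='z' (mismatch)
Palindrome: No


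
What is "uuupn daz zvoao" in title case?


Input string: 'uuupn daz zvoao'
Operation: capitalize first letter of each word
Word transformations: 'uuupn'->'Uuupn', 'daz'->'Daz', 'zvoao'->'Zvoao'
Result: Uuupn Daz Zvoao


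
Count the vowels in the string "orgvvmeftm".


Input string: 'orgvvmeftm'
Operation: count vowels (a, e, i, o, u)
Scan: s[0]='o' (vowel), s[1]='r', s[2]='g', s[3]='v', s[4]='v', s[5]='m', s[6]='e' (vowel), s[7]='f', s[8]='t', s[9]='m'
Vowels found: 2
Result: 2


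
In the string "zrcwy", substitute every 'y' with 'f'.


Input string: 'zrcwy'
Operation: replace 'y' with 'f'
Positions of 'y': 4
After replacement: zrcwf


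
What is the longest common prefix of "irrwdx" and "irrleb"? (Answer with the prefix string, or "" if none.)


String 1: 'irrwdx'
String 2: 'irrleb'
Compare position by position:
pos 0: 'i' vs 'i' match
pos 1: 'r' vs 'r' match
pos 2: 'r' vs 'r' match
pos 3: 'w' vs 'l' differ -> stop
Longest common prefix: "irr" (length 3)


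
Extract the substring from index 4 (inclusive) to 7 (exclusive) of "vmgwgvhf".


Input string: 'vmgwgvhf'
Operation: slice [4:7]
Extract characters: s[4]='g', s[5]='v', s[6]='h'
Result: gvh


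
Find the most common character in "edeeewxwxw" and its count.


Input: 'edeeewxwxw'
Operation: tally each character
Counts: 'd':1, 'e':4, 'w':3, 'x':2
Maximum: 'e' appears 4 times


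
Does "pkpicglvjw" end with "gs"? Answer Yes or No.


Input string: 'pkpicglvjw'
Suffix to check: 'gs'
Last 2 characters of input: 'jw'
Match: False
Result: No


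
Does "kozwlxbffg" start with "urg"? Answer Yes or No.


Input string: 'kozwlxbffg'
Prefix to check: 'urg'
First 3 characters of input: 'koz'
Match: False
Result: No


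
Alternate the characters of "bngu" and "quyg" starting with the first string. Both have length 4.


String 1: 'bngu'
String 2: 'quyg'
Operation: alternate characters
Pairs: 'b'+'q', 'n'+'u', 'g'+'y', 'u'+'g'
Result: bqnugyug


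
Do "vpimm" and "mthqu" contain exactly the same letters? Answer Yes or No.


String 1: 'vpimm' -> sorted: 'immpv'
String 2: 'mthqu' -> sorted: 'hmqtu'
Compare sorted forms: 'immpv' != 'hmqtu'
Anagram: No


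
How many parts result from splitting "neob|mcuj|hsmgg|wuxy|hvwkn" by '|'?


Input string: 'neob|mcuj|hsmgg|wuxy|hvwkn'
Delimiter: '|'
Split result: 'neob', 'mcuj', 'hsmgg', 'wuxy', 'hvwkn'
Number of parts: 5


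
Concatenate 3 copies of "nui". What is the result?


Input string: 'nui'
Operation: repeat 3 times
Concatenation: 'nui' + 'nui' + 'nui'
Result: nuinuinui


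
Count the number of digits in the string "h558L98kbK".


Input string: 'h558L98kbK'
Operation: count digit characters (0-9)
Scan: 'h', '5'(digit), '5'(digit), '8'(digit), 'L', '9'(digit), '8'(digit), 'k', 'b', 'K'
Digits found: 5
Result: 5


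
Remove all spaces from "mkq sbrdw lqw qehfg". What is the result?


Input string: 'mkq sbrdw lqw qehfg'
Operation: remove all spaces
Words: 'mkq', 'sbrdw', 'lqw', 'qehfg'
Join without spaces: mkqsbrdwlqwqehfg


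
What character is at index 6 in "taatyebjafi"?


Input string: 'taatyebjafi'
Operation: get character at index 6
Index mapping: s[0]='t', s[1]='a', s[2]='a', s[3]='t', s[4]='y', s[5]='e', s[6]='b'
Result: 'b'


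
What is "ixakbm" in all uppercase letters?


Input string: 'ixakbm'
Operation: convert each letter to uppercase
Mapping: 'i'->'I', 'x'->'X', 'a'->'A', 'k'->'K', 'b'->'B', 'm'->'M'
Result: IXAKBM


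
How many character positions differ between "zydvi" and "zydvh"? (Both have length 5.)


String 1: 'zydvi'
String 2: 'zydvh'
Compare each position: pos 0: 'z'=='z', pos 1: 'y'=='y', pos 2: 'd'=='d', pos 3: 'v'=='v', pos 4: 'i'!='h'
Differing positions: 1
Hamming distance: 1


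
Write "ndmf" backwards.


Input string: 'ndmf'
Operation: reverse character order
Original order: 'n' -> 'd' -> 'm' -> 'f'
Reversed order: 'f' -> 'm' -> 'd' -> 'n'
Result: fmdn


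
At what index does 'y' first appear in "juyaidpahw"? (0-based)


Input string: 'juyaidpahw'
Target: 'y'
Scanning left to right: s[0]='j', s[1]='u', s[2]='y'
First match at index: 2


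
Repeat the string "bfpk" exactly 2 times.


Input string: 'bfpk'
Operation: repeat 2 times
Concatenation: 'bfpk' + 'bfpk'
Result: bfpkbfpk


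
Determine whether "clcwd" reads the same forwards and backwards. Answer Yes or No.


Input string: 'clcwd'
Reversed: 'dwclc'
Compare pairs: s[0]='c' vs s[4]='d' (mismatch), s[1]='l' vs s[3]='w' (mismatch)
Palindrome: No


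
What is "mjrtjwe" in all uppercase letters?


Input string: 'mjrtjwe'
Operation: convert each letter to uppercase
Mapping: 'm'->'M', 'j'->'J', 'r'->'R', 't'->'T', 'j'->'J', 'w'->'W', 'e'->'E'
Result: MJRTJWE


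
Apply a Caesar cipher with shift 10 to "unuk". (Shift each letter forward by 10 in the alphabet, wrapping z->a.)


Input: 'unuk', shift = 10
Operation: for each letter, (position + 10) mod 26
Mapping: 'u'(20+10=30, 30 mod 26=4)->'e', 'n'(13+10=23)->'x', 'u'(20+10=30, 30 mod 26=4)->'e', 'k'(10+10=20)->'u'
Result: exeu


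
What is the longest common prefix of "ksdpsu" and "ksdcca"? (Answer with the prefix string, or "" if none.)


String 1: 'ksdpsu'
String 2: 'ksdcca'
Compare position by position:
pos 0: 'k' vs 'k' match
pos 1: 's' vs 's' match
pos 2: 'd' vs 'd' match
pos 3: 'p' vs 'c' differ -> stop
Longest common prefix: "ksd" (length 3)


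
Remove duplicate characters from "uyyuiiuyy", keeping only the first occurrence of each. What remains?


Input: 'uyyuiiuyy'
Operation: keep first occurrence of each character
Scan: s[0]='u' new -> keep; s[1]='y' new -> keep; s[2]='y' seen -> skip; s[3]='u' seen -> skip; s[4]='i' new -> keep; s[5]='i' seen -> skip; s[6]='u' seen -> skip; s[7]='y' seen -> skip; s[8]='y' seen -> skip
Result: uyi


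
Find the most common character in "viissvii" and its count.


Input: 'viissvii'
Operation: tally each character
Counts: 'i':4, 's':2, 'v':2
Maximum: 'i' appears 4 times


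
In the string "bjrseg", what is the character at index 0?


Input string: 'bjrseg'
Operation: get character at index 0
Index mapping: s[0]='b'
Result: 'b'


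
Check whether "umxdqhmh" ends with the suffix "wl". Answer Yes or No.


Input string: 'umxdqhmh'
Suffix to check: 'wl'
Last 2 characters of input: 'mh'
Match: False
Result: No


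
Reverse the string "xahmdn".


Input string: 'xahmdn'
Operation: reverse character order
Original order: 'x' -> 'a' -> 'h' -> 'm' -> 'd' -> 'n'
Reversed order: 'n' -> 'd' -> 'm' -> 'h' -> 'a' -> 'x'
Result: ndmhax


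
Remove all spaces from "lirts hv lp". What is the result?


Input string: 'lirts hv lp'
Operation: remove all spaces
Words: 'lirts', 'hv', 'lp'
Join without spaces: lirtshvlp


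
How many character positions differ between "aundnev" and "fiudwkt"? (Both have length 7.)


String 1: 'aundnev'
String 2: 'fiudwkt'
Compare each position: pos 0: 'a'!='f', pos 1: 'u'!='i', pos 2: 'n'!='u', pos 3: 'd'=='d', pos 4: 'n'!='w', pos 5: 'e'!='k', pos 6: 'v'!='t'
Differing positions: 6
Hamming distance: 6


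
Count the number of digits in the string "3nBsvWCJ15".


Input string: '3nBsvWCJ15'
Operation: count digit characters (0-9)
Scan: '3'(digit), 'n', 'B', 's', 'v', 'W', 'C', 'J', '1'(digit), '5'(digit)
Digits found: 3
Result: 3


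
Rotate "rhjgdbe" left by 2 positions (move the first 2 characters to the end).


Input: 'rhjgdbe', shift = 2
Operation: split at index 2 and swap parts
Front part s[0:2] = 'rh'
Back part s[2:] = 'jgdbe'
Rotated = back + front = 'jgdbe' + 'rh'
Result: jgdberh


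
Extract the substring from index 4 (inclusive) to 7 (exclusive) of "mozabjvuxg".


Input string: 'mozabjvuxg'
Operation: slice [4:7]
Extract characters: s[4]='b', s[5]='j', s[6]='v'
Result: bjv


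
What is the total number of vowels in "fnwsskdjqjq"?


Input string: 'fnwsskdjqjq'
Operation: count vowels (a, e, i, o, u)
Scan: s[0]='f', s[1]='n', s[2]='w', s[3]='s', s[4]='s', s[5]='k', s[6]='d', s[7]='j', s[8]='q', s[9]='j', s[10]='q'
Vowels found: 0
Result: 0


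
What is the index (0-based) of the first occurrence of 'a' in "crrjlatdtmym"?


Input string: 'crrjlatdtmym'
Target: 'a'
Scanning left to right: s[0]='c', s[1]='r', s[2]='r', s[3]='j', s[4]='l', s[5]='a'
First match at index: 5
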